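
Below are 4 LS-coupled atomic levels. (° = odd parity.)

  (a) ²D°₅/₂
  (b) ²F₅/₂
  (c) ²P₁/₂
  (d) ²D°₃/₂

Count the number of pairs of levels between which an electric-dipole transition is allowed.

3

(a)–(b): allowed.
(a)–(c): forbidden (ΔJ).
(a)–(d): forbidden (parity).
(b)–(c): forbidden (parity, ΔL, ΔJ).
(b)–(d): allowed.
(c)–(d): allowed.
Allowed pairs: 3 of 6.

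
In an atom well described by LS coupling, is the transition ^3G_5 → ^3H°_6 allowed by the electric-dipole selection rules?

allowed

Reading off the term symbols: S 1→1, L 4→5, J 5→6, parity even→odd.
Parity must change: even → odd — passes.
ΔS = 0: S: 1 → 1 — passes.
ΔL = 0, ±1 (not L=0↔0): L: 4 → 5, ΔL = +1 — passes.
ΔJ = 0, ±1 (not J=0↔0): J: 5 → 6, ΔJ = +1 — passes.
All four E1 rules are satisfied.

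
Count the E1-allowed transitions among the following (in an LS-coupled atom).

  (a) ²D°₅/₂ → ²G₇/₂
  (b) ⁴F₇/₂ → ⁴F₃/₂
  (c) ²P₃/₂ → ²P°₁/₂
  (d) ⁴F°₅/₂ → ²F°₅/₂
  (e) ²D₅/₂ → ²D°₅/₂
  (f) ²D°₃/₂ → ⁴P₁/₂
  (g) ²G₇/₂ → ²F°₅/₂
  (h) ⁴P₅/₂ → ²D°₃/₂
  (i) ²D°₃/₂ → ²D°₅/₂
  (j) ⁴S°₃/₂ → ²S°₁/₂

3

(a) forbidden (ΔL fails)
(b) forbidden (parity, ΔJ fail)
(c) allowed
(d) forbidden (parity, ΔS fail)
(e) allowed
(f) forbidden (ΔS fails)
(g) allowed
(h) forbidden (ΔS fails)
(i) forbidden (parity fails)
(j) forbidden (parity, ΔS, ΔL fail)
Total allowed: 3 of 10.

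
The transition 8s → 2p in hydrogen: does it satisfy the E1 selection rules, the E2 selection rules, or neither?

E1

Δl = 1 − 0 = +1; l_i + l_f = 1.
E1 (Δl = ±1): satisfied.
E2 (Δl = 0,±2, l_i+l_f ≥ 2): not satisfied.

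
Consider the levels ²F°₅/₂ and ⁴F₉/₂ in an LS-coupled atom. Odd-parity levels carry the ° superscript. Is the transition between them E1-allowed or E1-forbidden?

forbidden

Parity must change: odd → even — passes.
ΔS = 0: S: 1/2 → 3/2 — fails.
ΔL = 0, ±1 (not L=0↔0): L: 3 → 3, ΔL = +0 — passes.
ΔJ = 0, ±1 (not J=0↔0): J: 5/2 → 9/2, ΔJ = +2 — fails.
Rule(s) violated: ΔS, ΔJ.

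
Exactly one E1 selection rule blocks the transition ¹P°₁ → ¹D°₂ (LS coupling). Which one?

Reading off the term symbols: S 0→0, L 1→2, J 1→2, parity odd→odd.
Parity must change: odd → odd — fails.
ΔS = 0: S: 0 → 0 — ok.
ΔL = 0, ±1 (not L=0↔0): L: 1 → 2, ΔL = +1 — ok.
ΔJ = 0, ±1 (not J=0↔0): J: 1 → 2, ΔJ = +1 — ok.

parity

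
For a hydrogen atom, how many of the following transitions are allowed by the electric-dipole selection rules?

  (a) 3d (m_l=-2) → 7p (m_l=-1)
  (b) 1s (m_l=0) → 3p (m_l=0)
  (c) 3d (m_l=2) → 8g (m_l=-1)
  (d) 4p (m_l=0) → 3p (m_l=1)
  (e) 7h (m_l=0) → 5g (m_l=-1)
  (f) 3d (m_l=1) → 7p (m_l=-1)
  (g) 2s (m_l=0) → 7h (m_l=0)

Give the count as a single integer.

(a) allowed
(b) allowed
(c) forbidden — Δl = +2 (E1 requires Δl = ±1); Δm_l = -3 (E1 requires Δm_l = 0, ±1)
(d) forbidden — Δl = +0 (E1 requires Δl = ±1)
(e) allowed
(f) forbidden — Δm_l = -2 (E1 requires Δm_l = 0, ±1)
(g) forbidden — Δl = +5 (E1 requires Δl = ±1)
Total allowed: 3 of 7.

3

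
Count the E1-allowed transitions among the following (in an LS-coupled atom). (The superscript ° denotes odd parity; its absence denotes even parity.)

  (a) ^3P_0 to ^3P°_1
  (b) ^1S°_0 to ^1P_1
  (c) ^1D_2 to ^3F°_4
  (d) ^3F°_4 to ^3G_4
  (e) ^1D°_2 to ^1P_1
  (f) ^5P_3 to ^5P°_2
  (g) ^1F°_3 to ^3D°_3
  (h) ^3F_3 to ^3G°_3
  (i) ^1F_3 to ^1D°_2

7

(a) allowed
(b) allowed
(c) forbidden (ΔS, ΔJ fail)
(d) allowed
(e) allowed
(f) allowed
(g) forbidden (parity, ΔS fail)
(h) allowed
(i) allowed
Total allowed: 7 of 9.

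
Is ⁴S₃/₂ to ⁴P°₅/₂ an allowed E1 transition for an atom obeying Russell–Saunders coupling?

allowed

Initial level: S=3/2, L=0, J=3/2, parity even. Final level: S=3/2, L=1, J=5/2, parity odd.
Parity must change: even → odd — ✓.
ΔS = 0: S: 3/2 → 3/2 — ✓.
ΔL = 0, ±1 (not L=0↔0): L: 0 → 1, ΔL = +1 — ✓.
ΔJ = 0, ±1 (not J=0↔0): J: 3/2 → 5/2, ΔJ = +1 — ✓.
All four E1 rules are satisfied.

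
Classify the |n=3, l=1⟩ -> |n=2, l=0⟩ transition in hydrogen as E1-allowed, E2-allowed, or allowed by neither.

Δl = 0 − 1 = -1; l_i + l_f = 1.
E1 (Δl = ±1): satisfied.
E2 (Δl = 0,±2, l_i+l_f ≥ 2): not satisfied.

E1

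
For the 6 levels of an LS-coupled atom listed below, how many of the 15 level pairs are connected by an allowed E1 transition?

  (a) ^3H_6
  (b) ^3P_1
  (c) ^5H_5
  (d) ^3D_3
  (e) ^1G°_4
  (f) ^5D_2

(a)–(b): forbidden (parity, ΔL, ΔJ).
(a)–(c): forbidden (parity, ΔS).
(a)–(d): forbidden (parity, ΔL, ΔJ).
(a)–(e): forbidden (ΔS, ΔJ).
(a)–(f): forbidden (parity, ΔS, ΔL, ΔJ).
(b)–(c): forbidden (parity, ΔS, ΔL, ΔJ).
(b)–(d): forbidden (parity, ΔJ).
(b)–(e): forbidden (ΔS, ΔL, ΔJ).
(b)–(f): forbidden (parity, ΔS).
(c)–(d): forbidden (parity, ΔS, ΔL, ΔJ).
(c)–(e): forbidden (ΔS).
(c)–(f): forbidden (parity, ΔL, ΔJ).
(d)–(e): forbidden (ΔS, ΔL).
(d)–(f): forbidden (parity, ΔS).
(e)–(f): forbidden (ΔS, ΔL, ΔJ).
Allowed pairs: 0 of 15.

0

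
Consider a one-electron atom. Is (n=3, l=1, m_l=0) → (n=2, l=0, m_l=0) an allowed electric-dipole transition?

l: 1 → 0 (Δl = -1). Δl = ±1 passes.
m_l: 0 → 0 (Δm_l = +0). |Δm_l| ≤ 1 passes.
All E1 selection rules are satisfied.

allowed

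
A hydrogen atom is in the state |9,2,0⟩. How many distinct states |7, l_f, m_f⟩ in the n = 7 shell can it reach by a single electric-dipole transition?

6

E1 requires Δl = ±1, so l_f ∈ {1, 3}; with 0 ≤ l_f ≤ n_f−1 = 6, the allowed l_f values are {1, 3}.
For l_f = 1: m_f ∈ {m_i−1, m_i, m_i+1} ∩ [−1, 1] = {-1, 0, 1} → 3 states.
For l_f = 3: m_f ∈ {m_i−1, m_i, m_i+1} ∩ [−3, 3] = {-1, 0, 1} → 3 states.
Total: 6.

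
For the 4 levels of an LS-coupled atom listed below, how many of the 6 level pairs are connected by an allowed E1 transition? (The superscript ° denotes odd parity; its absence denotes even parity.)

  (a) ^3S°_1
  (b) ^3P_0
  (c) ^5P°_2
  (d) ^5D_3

(a)–(b): allowed.
(a)–(c): forbidden (parity, ΔS).
(a)–(d): forbidden (ΔS, ΔL, ΔJ).
(b)–(c): forbidden (ΔS, ΔJ).
(b)–(d): forbidden (parity, ΔS, ΔJ).
(c)–(d): allowed.
Allowed pairs: 2 of 6.

2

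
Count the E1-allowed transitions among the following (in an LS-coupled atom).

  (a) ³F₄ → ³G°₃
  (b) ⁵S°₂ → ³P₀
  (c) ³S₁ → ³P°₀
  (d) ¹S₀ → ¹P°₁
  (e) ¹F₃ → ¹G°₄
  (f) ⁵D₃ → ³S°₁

(a) allowed
(b) forbidden (ΔS, ΔJ fail)
(c) allowed
(d) allowed
(e) allowed
(f) forbidden (ΔS, ΔL, ΔJ fail)
Total allowed: 4 of 6.

4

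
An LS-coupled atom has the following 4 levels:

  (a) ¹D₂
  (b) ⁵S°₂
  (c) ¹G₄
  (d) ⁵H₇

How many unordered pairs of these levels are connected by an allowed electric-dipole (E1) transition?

(a)–(b): forbidden (ΔS, ΔL).
(a)–(c): forbidden (parity, ΔL, ΔJ).
(a)–(d): forbidden (parity, ΔS, ΔL, ΔJ).
(b)–(c): forbidden (ΔS, ΔL, ΔJ).
(b)–(d): forbidden (ΔL, ΔJ).
(c)–(d): forbidden (parity, ΔS, ΔJ).
Allowed pairs: 0 of 6.

0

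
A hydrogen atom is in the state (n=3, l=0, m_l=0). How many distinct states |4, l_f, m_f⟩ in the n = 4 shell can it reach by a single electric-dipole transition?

E1 requires Δl = ±1, so l_f ∈ {-1, 1}; with 0 ≤ l_f ≤ n_f−1 = 3, the allowed l_f values are {1}.
For l_f = 1: m_f ∈ {m_i−1, m_i, m_i+1} ∩ [−1, 1] = {-1, 0, 1} → 3 states.
Total: 3.

3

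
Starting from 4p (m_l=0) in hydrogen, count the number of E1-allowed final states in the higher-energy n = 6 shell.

4

E1 requires Δl = ±1, so l_f ∈ {0, 2}; with 0 ≤ l_f ≤ n_f−1 = 5, the allowed l_f values are {0, 2}.
For l_f = 0: m_f ∈ {m_i−1, m_i, m_i+1} ∩ [−0, 0] = {0} → 1 state.
For l_f = 2: m_f ∈ {m_i−1, m_i, m_i+1} ∩ [−2, 2] = {-1, 0, 1} → 3 states.
Total: 4.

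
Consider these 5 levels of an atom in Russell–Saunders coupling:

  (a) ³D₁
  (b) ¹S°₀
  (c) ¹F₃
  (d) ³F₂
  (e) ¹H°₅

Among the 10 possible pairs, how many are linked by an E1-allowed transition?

0

(a)–(b): forbidden (ΔS, ΔL).
(a)–(c): forbidden (parity, ΔS, ΔJ).
(a)–(d): forbidden (parity).
(a)–(e): forbidden (ΔS, ΔL, ΔJ).
(b)–(c): forbidden (ΔL, ΔJ).
(b)–(d): forbidden (ΔS, ΔL, ΔJ).
(b)–(e): forbidden (parity, ΔL, ΔJ).
(c)–(d): forbidden (parity, ΔS).
(c)–(e): forbidden (ΔL, ΔJ).
(d)–(e): forbidden (ΔS, ΔL, ΔJ).
Allowed pairs: 0 of 10.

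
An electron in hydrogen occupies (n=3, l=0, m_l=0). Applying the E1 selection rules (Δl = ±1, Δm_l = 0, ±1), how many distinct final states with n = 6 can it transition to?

3

E1 requires Δl = ±1, so l_f ∈ {-1, 1}; with 0 ≤ l_f ≤ n_f−1 = 5, the allowed l_f values are {1}.
For l_f = 1: m_f ∈ {m_i−1, m_i, m_i+1} ∩ [−1, 1] = {-1, 0, 1} → 3 states.
Total: 3.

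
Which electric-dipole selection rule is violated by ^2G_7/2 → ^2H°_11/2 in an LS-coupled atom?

Parity must change: even → odd — satisfied.
ΔS = 0: S: 1/2 → 1/2 — satisfied.
ΔL = 0, ±1 (not L=0↔0): L: 4 → 5, ΔL = +1 — satisfied.
ΔJ = 0, ±1 (not J=0↔0): J: 7/2 → 11/2, ΔJ = +2 — violated.

the ΔJ = 0, ±1 rule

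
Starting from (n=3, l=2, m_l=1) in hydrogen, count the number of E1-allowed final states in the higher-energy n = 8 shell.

5

E1 requires Δl = ±1, so l_f ∈ {1, 3}; with 0 ≤ l_f ≤ n_f−1 = 7, the allowed l_f values are {1, 3}.
For l_f = 1: m_f ∈ {m_i−1, m_i, m_i+1} ∩ [−1, 1] = {0, 1} → 2 states.
For l_f = 3: m_f ∈ {m_i−1, m_i, m_i+1} ∩ [−3, 3] = {0, 1, 2} → 3 states.
Total: 5.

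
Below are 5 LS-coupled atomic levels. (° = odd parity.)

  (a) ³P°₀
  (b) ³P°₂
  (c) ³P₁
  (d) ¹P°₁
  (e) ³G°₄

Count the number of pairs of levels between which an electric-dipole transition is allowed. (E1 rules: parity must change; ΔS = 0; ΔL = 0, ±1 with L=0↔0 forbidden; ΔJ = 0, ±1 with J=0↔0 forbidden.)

2

(a)–(b): forbidden (parity, ΔJ).
(a)–(c): allowed.
(a)–(d): forbidden (parity, ΔS).
(a)–(e): forbidden (parity, ΔL, ΔJ).
(b)–(c): allowed.
(b)–(d): forbidden (parity, ΔS).
(b)–(e): forbidden (parity, ΔL, ΔJ).
(c)–(d): forbidden (ΔS).
(c)–(e): forbidden (ΔL, ΔJ).
(d)–(e): forbidden (parity, ΔS, ΔL, ΔJ).
Allowed pairs: 2 of 10.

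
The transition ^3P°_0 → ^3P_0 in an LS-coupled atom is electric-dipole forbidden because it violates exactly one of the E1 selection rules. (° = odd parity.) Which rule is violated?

the J=0 ↔ J=0 exclusion

Reading off the term symbols: S 1→1, L 1→1, J 0→0, parity odd→even.
ΔL = 0, ±1 (not L=0↔0): L: 1 → 1, ΔL = +0 — ✓.
Parity must change: odd → even — ✓.
ΔS = 0: S: 1 → 1 — ✓.
ΔJ = 0, ±1 (not J=0↔0): J: 0 → 0, ΔJ = +0 — ✗.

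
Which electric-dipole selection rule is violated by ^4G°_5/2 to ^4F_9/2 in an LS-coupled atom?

the ΔJ = 0, ±1 rule

Initial level: S=3/2, L=4, J=5/2, parity odd. Final level: S=3/2, L=3, J=9/2, parity even.
Parity must change: odd → even — satisfied.
ΔJ = 0, ±1 (not J=0↔0): J: 5/2 → 9/2, ΔJ = +2 — violated.
ΔL = 0, ±1 (not L=0↔0): L: 4 → 3, ΔL = -1 — satisfied.
ΔS = 0: S: 3/2 → 3/2 — satisfied.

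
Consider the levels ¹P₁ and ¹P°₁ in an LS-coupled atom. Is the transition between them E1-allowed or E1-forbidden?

Parity must change: even → odd — ok.
ΔS = 0: S: 0 → 0 — ok.
ΔL = 0, ±1 (not L=0↔0): L: 1 → 1, ΔL = +0 — ok.
ΔJ = 0, ±1 (not J=0↔0): J: 1 → 1, ΔJ = +0 — ok.
All four E1 rules are satisfied.

allowed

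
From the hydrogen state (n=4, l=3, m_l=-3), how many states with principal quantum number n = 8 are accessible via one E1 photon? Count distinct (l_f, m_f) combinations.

E1 requires Δl = ±1, so l_f ∈ {2, 4}; with 0 ≤ l_f ≤ n_f−1 = 7, the allowed l_f values are {2, 4}.
For l_f = 2: m_f ∈ {m_i−1, m_i, m_i+1} ∩ [−2, 2] = {-2} → 1 state.
For l_f = 4: m_f ∈ {m_i−1, m_i, m_i+1} ∩ [−4, 4] = {-4, -3, -2} → 3 states.
Total: 4.

4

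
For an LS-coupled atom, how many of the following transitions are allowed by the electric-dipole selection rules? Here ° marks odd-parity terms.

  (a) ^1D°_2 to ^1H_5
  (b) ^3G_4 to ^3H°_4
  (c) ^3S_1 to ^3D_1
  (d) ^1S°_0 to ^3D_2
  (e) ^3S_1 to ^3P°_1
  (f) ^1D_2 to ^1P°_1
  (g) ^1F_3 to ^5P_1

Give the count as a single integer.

(a) forbidden (ΔL, ΔJ fail)
(b) allowed
(c) forbidden (parity, ΔL fail)
(d) forbidden (ΔS, ΔL, ΔJ fail)
(e) allowed
(f) allowed
(g) forbidden (parity, ΔS, ΔL, ΔJ fail)
Total allowed: 3 of 7.

3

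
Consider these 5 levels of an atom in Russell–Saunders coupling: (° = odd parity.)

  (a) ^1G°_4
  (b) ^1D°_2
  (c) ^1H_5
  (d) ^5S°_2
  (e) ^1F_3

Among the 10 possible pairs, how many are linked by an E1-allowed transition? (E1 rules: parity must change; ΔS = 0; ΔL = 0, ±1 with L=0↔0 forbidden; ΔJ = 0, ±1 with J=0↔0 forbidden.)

(a)–(b): forbidden (parity, ΔL, ΔJ).
(a)–(c): allowed.
(a)–(d): forbidden (parity, ΔS, ΔL, ΔJ).
(a)–(e): allowed.
(b)–(c): forbidden (ΔL, ΔJ).
(b)–(d): forbidden (parity, ΔS, ΔL).
(b)–(e): allowed.
(c)–(d): forbidden (ΔS, ΔL, ΔJ).
(c)–(e): forbidden (parity, ΔL, ΔJ).
(d)–(e): forbidden (ΔS, ΔL).
Allowed pairs: 3 of 10.

3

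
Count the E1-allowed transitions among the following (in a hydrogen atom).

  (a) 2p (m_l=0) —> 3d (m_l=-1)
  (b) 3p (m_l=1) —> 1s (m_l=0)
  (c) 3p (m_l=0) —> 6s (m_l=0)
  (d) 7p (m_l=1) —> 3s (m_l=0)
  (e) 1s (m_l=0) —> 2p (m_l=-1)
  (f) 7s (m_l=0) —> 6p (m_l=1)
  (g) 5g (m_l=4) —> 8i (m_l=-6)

(a) allowed
(b) allowed
(c) allowed
(d) allowed
(e) allowed
(f) allowed
(g) forbidden — Δl = +2 (E1 requires Δl = ±1); Δm_l = -10 (E1 requires Δm_l = 0, ±1)
Total allowed: 6 of 7.

6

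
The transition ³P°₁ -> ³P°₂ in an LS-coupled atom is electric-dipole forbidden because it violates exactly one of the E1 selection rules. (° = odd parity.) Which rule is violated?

Initial level: S=1, L=1, J=1, parity odd. Final level: S=1, L=1, J=2, parity odd.
Parity must change: odd → odd — fails.
ΔS = 0: S: 1 → 1 — ok.
ΔL = 0, ±1 (not L=0↔0): L: 1 → 1, ΔL = +0 — ok.
ΔJ = 0, ±1 (not J=0↔0): J: 1 → 2, ΔJ = +1 — ok.

parity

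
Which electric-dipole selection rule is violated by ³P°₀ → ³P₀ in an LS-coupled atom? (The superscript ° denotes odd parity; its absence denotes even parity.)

the J=0 ↔ J=0 exclusion

Initial level: S=1, L=1, J=0, parity odd. Final level: S=1, L=1, J=0, parity even.
Parity must change: odd → even — satisfied.
ΔS = 0: S: 1 → 1 — satisfied.
ΔL = 0, ±1 (not L=0↔0): L: 1 → 1, ΔL = +0 — satisfied.
ΔJ = 0, ±1 (not J=0↔0): J: 0 → 0, ΔJ = +0 — violated.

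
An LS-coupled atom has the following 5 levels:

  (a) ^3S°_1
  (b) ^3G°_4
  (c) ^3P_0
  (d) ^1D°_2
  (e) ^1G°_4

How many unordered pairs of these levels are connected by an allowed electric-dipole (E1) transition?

(a)–(b): forbidden (parity, ΔL, ΔJ).
(a)–(c): allowed.
(a)–(d): forbidden (parity, ΔS, ΔL).
(a)–(e): forbidden (parity, ΔS, ΔL, ΔJ).
(b)–(c): forbidden (ΔL, ΔJ).
(b)–(d): forbidden (parity, ΔS, ΔL, ΔJ).
(b)–(e): forbidden (parity, ΔS).
(c)–(d): forbidden (ΔS, ΔJ).
(c)–(e): forbidden (ΔS, ΔL, ΔJ).
(d)–(e): forbidden (parity, ΔL, ΔJ).
Allowed pairs: 1 of 10.

1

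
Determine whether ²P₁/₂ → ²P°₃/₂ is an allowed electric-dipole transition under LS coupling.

allowed

Reading off the term symbols: S 1/2→1/2, L 1→1, J 1/2→3/2, parity even→odd.
Parity must change: even → odd — satisfied.
ΔS = 0: S: 1/2 → 1/2 — satisfied.
ΔL = 0, ±1 (not L=0↔0): L: 1 → 1, ΔL = +0 — satisfied.
ΔJ = 0, ±1 (not J=0↔0): J: 1/2 → 3/2, ΔJ = +1 — satisfied.
All four E1 rules are satisfied.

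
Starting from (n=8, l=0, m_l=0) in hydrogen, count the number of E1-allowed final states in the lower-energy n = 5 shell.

3

E1 requires Δl = ±1, so l_f ∈ {-1, 1}; with 0 ≤ l_f ≤ n_f−1 = 4, the allowed l_f values are {1}.
For l_f = 1: m_f ∈ {m_i−1, m_i, m_i+1} ∩ [−1, 1] = {-1, 0, 1} → 3 states.
Total: 3.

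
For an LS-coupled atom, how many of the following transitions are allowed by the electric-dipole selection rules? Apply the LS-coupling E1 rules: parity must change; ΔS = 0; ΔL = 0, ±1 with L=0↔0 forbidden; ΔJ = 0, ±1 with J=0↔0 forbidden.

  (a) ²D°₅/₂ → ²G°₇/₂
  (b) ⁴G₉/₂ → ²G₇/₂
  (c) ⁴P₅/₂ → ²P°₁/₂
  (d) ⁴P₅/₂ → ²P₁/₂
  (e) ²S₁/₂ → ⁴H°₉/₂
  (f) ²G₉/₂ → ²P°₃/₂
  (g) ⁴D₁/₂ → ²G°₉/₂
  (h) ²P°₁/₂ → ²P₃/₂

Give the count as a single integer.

(a) forbidden (parity, ΔL fail)
(b) forbidden (parity, ΔS fail)
(c) forbidden (ΔS, ΔJ fail)
(d) forbidden (parity, ΔS, ΔJ fail)
(e) forbidden (ΔS, ΔL, ΔJ fail)
(f) forbidden (ΔL, ΔJ fail)
(g) forbidden (ΔS, ΔL, ΔJ fail)
(h) allowed
Total allowed: 1 of 8.

1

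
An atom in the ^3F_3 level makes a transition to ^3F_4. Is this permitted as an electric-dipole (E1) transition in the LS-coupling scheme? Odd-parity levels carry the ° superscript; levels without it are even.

forbidden

Reading off the term symbols: S 1→1, L 3→3, J 3→4, parity even→even.
Parity must change: even → even — fails.
ΔS = 0: S: 1 → 1 — passes.
ΔL = 0, ±1 (not L=0↔0): L: 3 → 3, ΔL = +0 — passes.
ΔJ = 0, ±1 (not J=0↔0): J: 3 → 4, ΔJ = +1 — passes.
Rule(s) violated: parity.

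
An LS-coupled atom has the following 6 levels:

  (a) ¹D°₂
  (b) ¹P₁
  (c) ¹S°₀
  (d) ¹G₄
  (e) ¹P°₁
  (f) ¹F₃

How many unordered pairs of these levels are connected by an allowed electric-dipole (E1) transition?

4

(a)–(b): allowed.
(a)–(c): forbidden (parity, ΔL, ΔJ).
(a)–(d): forbidden (ΔL, ΔJ).
(a)–(e): forbidden (parity).
(a)–(f): allowed.
(b)–(c): allowed.
(b)–(d): forbidden (parity, ΔL, ΔJ).
(b)–(e): allowed.
(b)–(f): forbidden (parity, ΔL, ΔJ).
(c)–(d): forbidden (ΔL, ΔJ).
(c)–(e): forbidden (parity).
(c)–(f): forbidden (ΔL, ΔJ).
(d)–(e): forbidden (ΔL, ΔJ).
(d)–(f): forbidden (parity).
(e)–(f): forbidden (ΔL, ΔJ).
Allowed pairs: 4 of 15.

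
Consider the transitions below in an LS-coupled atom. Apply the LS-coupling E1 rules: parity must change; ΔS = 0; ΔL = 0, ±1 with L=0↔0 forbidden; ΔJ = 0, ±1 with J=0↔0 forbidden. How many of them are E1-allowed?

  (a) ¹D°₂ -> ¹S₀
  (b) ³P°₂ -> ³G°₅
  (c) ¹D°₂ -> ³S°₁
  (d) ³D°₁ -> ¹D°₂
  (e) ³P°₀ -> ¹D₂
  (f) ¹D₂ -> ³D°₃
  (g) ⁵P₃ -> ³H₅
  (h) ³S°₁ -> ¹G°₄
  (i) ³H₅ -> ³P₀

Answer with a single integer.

(a) forbidden (ΔL, ΔJ fail)
(b) forbidden (parity, ΔL, ΔJ fail)
(c) forbidden (parity, ΔS, ΔL fail)
(d) forbidden (parity, ΔS fail)
(e) forbidden (ΔS, ΔJ fail)
(f) forbidden (ΔS fails)
(g) forbidden (parity, ΔS, ΔL, ΔJ fail)
(h) forbidden (parity, ΔS, ΔL, ΔJ fail)
(i) forbidden (parity, ΔL, ΔJ fail)
Total allowed: 0 of 9.

0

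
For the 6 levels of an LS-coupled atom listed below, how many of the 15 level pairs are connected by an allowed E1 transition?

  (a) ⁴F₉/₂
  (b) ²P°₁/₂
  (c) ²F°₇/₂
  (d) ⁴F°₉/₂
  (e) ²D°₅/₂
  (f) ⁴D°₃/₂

1

(a)–(b): forbidden (ΔS, ΔL, ΔJ).
(a)–(c): forbidden (ΔS).
(a)–(d): allowed.
(a)–(e): forbidden (ΔS, ΔJ).
(a)–(f): forbidden (ΔJ).
(b)–(c): forbidden (parity, ΔL, ΔJ).
(b)–(d): forbidden (parity, ΔS, ΔL, ΔJ).
(b)–(e): forbidden (parity, ΔJ).
(b)–(f): forbidden (parity, ΔS).
(c)–(d): forbidden (parity, ΔS).
(c)–(e): forbidden (parity).
(c)–(f): forbidden (parity, ΔS, ΔJ).
(d)–(e): forbidden (parity, ΔS, ΔJ).
(d)–(f): forbidden (parity, ΔJ).
(e)–(f): forbidden (parity, ΔS).
Allowed pairs: 1 of 15.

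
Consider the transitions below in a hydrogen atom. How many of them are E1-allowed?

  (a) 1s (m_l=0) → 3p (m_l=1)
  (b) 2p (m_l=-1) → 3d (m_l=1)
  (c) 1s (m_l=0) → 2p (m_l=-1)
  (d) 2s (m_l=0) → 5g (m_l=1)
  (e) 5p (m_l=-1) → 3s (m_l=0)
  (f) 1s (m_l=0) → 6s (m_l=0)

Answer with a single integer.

3

(a) allowed
(b) forbidden — Δm_l = +2 (E1 requires Δm_l = 0, ±1)
(c) allowed
(d) forbidden — Δl = +4 (E1 requires Δl = ±1)
(e) allowed
(f) forbidden — Δl = +0 (E1 requires Δl = ±1)
Total allowed: 3 of 6.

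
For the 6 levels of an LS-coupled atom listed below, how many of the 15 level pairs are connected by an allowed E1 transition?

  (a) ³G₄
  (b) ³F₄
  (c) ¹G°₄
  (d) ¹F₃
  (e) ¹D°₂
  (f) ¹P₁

3

(a)–(b): forbidden (parity).
(a)–(c): forbidden (ΔS).
(a)–(d): forbidden (parity, ΔS).
(a)–(e): forbidden (ΔS, ΔL, ΔJ).
(a)–(f): forbidden (parity, ΔS, ΔL, ΔJ).
(b)–(c): forbidden (ΔS).
(b)–(d): forbidden (parity, ΔS).
(b)–(e): forbidden (ΔS, ΔJ).
(b)–(f): forbidden (parity, ΔS, ΔL, ΔJ).
(c)–(d): allowed.
(c)–(e): forbidden (parity, ΔL, ΔJ).
(c)–(f): forbidden (ΔL, ΔJ).
(d)–(e): allowed.
(d)–(f): forbidden (parity, ΔL, ΔJ).
(e)–(f): allowed.
Allowed pairs: 3 of 15.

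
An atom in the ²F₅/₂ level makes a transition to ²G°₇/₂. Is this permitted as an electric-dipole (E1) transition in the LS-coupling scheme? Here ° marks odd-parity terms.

allowed

Initial level: S=1/2, L=3, J=5/2, parity even. Final level: S=1/2, L=4, J=7/2, parity odd.
Parity must change: even → odd — satisfied.
ΔJ = 0, ±1 (not J=0↔0): J: 5/2 → 7/2, ΔJ = +1 — satisfied.
ΔL = 0, ±1 (not L=0↔0): L: 3 → 4, ΔL = +1 — satisfied.
ΔS = 0: S: 1/2 → 1/2 — satisfied.
All four E1 rules are satisfied.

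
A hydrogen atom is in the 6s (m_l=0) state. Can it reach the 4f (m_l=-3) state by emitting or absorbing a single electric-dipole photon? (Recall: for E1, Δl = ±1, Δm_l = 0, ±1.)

forbidden

l: 0 → 3 (Δl = +3). Δl = ±1 violated.
m_l: 0 → -3 (Δm_l = -3). |Δm_l| ≤ 1 violated.
The transition is electric-dipole forbidden.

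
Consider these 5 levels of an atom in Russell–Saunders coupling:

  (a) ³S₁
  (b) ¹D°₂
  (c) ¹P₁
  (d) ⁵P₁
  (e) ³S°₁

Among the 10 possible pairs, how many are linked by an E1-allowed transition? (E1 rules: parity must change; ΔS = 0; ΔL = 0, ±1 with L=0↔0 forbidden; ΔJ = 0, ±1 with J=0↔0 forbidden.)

1

(a)–(b): forbidden (ΔS, ΔL).
(a)–(c): forbidden (parity, ΔS).
(a)–(d): forbidden (parity, ΔS).
(a)–(e): forbidden (ΔL).
(b)–(c): allowed.
(b)–(d): forbidden (ΔS).
(b)–(e): forbidden (parity, ΔS, ΔL).
(c)–(d): forbidden (parity, ΔS).
(c)–(e): forbidden (ΔS).
(d)–(e): forbidden (ΔS).
Allowed pairs: 1 of 10.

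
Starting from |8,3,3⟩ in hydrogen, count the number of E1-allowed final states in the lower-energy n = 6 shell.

E1 requires Δl = ±1, so l_f ∈ {2, 4}; with 0 ≤ l_f ≤ n_f−1 = 5, the allowed l_f values are {2, 4}.
For l_f = 2: m_f ∈ {m_i−1, m_i, m_i+1} ∩ [−2, 2] = {2} → 1 state.
For l_f = 4: m_f ∈ {m_i−1, m_i, m_i+1} ∩ [−4, 4] = {2, 3, 4} → 3 states.
Total: 4.

4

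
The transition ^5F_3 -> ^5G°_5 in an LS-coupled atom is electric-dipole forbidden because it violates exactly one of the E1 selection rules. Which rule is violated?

the ΔJ = 0, ±1 rule

ΔS = 0: S: 2 → 2 — ok.
ΔJ = 0, ±1 (not J=0↔0): J: 3 → 5, ΔJ = +2 — fails.
ΔL = 0, ±1 (not L=0↔0): L: 3 → 4, ΔL = +1 — ok.
Parity must change: even → odd — ok.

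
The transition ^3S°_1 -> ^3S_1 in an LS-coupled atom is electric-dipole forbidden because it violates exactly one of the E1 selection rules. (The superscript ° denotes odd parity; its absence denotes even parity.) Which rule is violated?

Reading off the term symbols: S 1→1, L 0→0, J 1→1, parity odd→even.
Parity must change: odd → even — satisfied.
ΔJ = 0, ±1 (not J=0↔0): J: 1 → 1, ΔJ = +0 — satisfied.
ΔS = 0: S: 1 → 1 — satisfied.
ΔL = 0, ±1 (not L=0↔0): L: 0 → 0, ΔL = +0 — violated.

the L=0 ↔ L=0 exclusion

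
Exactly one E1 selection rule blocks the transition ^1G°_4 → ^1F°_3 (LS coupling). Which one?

ΔJ = 0, ±1 (not J=0↔0): J: 4 → 3, ΔJ = -1 — ✓.
Parity must change: odd → odd — ✗.
ΔL = 0, ±1 (not L=0↔0): L: 4 → 3, ΔL = -1 — ✓.
ΔS = 0: S: 0 → 0 — ✓.

parity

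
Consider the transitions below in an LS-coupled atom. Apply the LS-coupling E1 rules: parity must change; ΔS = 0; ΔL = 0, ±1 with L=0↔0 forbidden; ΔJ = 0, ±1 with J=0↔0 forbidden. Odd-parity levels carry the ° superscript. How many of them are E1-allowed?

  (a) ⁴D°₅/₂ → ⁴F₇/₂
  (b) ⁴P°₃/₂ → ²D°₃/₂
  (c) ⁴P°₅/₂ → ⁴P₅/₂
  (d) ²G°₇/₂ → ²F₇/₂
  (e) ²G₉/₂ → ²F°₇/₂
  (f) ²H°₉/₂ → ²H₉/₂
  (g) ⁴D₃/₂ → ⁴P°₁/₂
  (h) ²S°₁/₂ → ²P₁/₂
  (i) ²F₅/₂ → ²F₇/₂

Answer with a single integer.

7

(a) allowed
(b) forbidden (parity, ΔS fail)
(c) allowed
(d) allowed
(e) allowed
(f) allowed
(g) allowed
(h) allowed
(i) forbidden (parity fails)
Total allowed: 7 of 9.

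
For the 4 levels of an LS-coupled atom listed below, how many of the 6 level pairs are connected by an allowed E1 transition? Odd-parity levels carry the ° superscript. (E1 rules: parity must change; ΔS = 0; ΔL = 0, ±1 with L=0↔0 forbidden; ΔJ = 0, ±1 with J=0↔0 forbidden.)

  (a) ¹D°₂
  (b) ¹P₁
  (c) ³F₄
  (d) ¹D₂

2

(a)–(b): allowed.
(a)–(c): forbidden (ΔS, ΔJ).
(a)–(d): allowed.
(b)–(c): forbidden (parity, ΔS, ΔL, ΔJ).
(b)–(d): forbidden (parity).
(c)–(d): forbidden (parity, ΔS, ΔJ).
Allowed pairs: 2 of 6.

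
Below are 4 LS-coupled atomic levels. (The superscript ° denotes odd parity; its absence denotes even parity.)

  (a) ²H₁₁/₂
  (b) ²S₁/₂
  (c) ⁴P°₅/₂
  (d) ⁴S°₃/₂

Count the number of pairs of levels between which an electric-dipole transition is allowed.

(a)–(b): forbidden (parity, ΔL, ΔJ).
(a)–(c): forbidden (ΔS, ΔL, ΔJ).
(a)–(d): forbidden (ΔS, ΔL, ΔJ).
(b)–(c): forbidden (ΔS, ΔJ).
(b)–(d): forbidden (ΔS, ΔL).
(c)–(d): forbidden (parity).
Allowed pairs: 0 of 6.

0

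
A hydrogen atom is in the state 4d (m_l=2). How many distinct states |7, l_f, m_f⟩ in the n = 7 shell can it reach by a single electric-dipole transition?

E1 requires Δl = ±1, so l_f ∈ {1, 3}; with 0 ≤ l_f ≤ n_f−1 = 6, the allowed l_f values are {1, 3}.
For l_f = 1: m_f ∈ {m_i−1, m_i, m_i+1} ∩ [−1, 1] = {1} → 1 state.
For l_f = 3: m_f ∈ {m_i−1, m_i, m_i+1} ∩ [−3, 3] = {1, 2, 3} → 3 states.
Total: 4.

4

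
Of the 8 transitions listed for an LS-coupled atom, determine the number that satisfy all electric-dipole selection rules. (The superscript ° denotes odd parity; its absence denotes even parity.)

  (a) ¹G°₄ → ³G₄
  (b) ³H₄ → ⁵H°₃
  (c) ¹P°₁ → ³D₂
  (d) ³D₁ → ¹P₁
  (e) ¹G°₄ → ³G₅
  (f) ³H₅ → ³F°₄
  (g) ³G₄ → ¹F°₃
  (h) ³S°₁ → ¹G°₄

0

(a) forbidden (ΔS fails)
(b) forbidden (ΔS fails)
(c) forbidden (ΔS fails)
(d) forbidden (parity, ΔS fail)
(e) forbidden (ΔS fails)
(f) forbidden (ΔL fails)
(g) forbidden (ΔS fails)
(h) forbidden (parity, ΔS, ΔL, ΔJ fail)
Total allowed: 0 of 8.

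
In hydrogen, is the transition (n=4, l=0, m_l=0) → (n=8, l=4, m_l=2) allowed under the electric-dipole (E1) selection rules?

l: 0 → 4 (Δl = +4). Δl = ±1 fails.
m_l: 0 → 2 (Δm_l = +2). |Δm_l| ≤ 1 fails.
The transition is electric-dipole forbidden.

forbidden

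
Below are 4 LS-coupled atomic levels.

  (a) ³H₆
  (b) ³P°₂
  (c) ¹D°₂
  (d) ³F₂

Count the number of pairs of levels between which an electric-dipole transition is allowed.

(a)–(b): forbidden (ΔL, ΔJ).
(a)–(c): forbidden (ΔS, ΔL, ΔJ).
(a)–(d): forbidden (parity, ΔL, ΔJ).
(b)–(c): forbidden (parity, ΔS).
(b)–(d): forbidden (ΔL).
(c)–(d): forbidden (ΔS).
Allowed pairs: 0 of 6.

0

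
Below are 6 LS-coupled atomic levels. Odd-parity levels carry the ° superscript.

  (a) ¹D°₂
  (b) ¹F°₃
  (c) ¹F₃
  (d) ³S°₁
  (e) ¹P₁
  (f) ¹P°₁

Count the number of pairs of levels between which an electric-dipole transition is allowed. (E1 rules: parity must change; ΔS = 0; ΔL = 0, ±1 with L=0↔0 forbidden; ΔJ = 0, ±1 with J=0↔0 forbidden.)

4

(a)–(b): forbidden (parity).
(a)–(c): allowed.
(a)–(d): forbidden (parity, ΔS, ΔL).
(a)–(e): allowed.
(a)–(f): forbidden (parity).
(b)–(c): allowed.
(b)–(d): forbidden (parity, ΔS, ΔL, ΔJ).
(b)–(e): forbidden (ΔL, ΔJ).
(b)–(f): forbidden (parity, ΔL, ΔJ).
(c)–(d): forbidden (ΔS, ΔL, ΔJ).
(c)–(e): forbidden (parity, ΔL, ΔJ).
(c)–(f): forbidden (ΔL, ΔJ).
(d)–(e): forbidden (ΔS).
(d)–(f): forbidden (parity, ΔS).
(e)–(f): allowed.
Allowed pairs: 4 of 15.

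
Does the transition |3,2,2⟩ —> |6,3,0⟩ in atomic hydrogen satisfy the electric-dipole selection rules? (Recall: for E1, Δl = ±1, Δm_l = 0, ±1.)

Δl = 3 − 2 = +1; the E1 rule Δl = ±1 is ok.
m_l: 2 → 0 (Δm_l = -2). |Δm_l| ≤ 1 fails.
The transition is electric-dipole forbidden.

forbidden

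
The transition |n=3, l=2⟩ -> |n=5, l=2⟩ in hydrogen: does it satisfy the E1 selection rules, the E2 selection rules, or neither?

Δl = 2 − 2 = +0; l_i + l_f = 4.
E1 (Δl = ±1): not satisfied.
E2 (Δl = 0,±2, l_i+l_f ≥ 2): satisfied.

E2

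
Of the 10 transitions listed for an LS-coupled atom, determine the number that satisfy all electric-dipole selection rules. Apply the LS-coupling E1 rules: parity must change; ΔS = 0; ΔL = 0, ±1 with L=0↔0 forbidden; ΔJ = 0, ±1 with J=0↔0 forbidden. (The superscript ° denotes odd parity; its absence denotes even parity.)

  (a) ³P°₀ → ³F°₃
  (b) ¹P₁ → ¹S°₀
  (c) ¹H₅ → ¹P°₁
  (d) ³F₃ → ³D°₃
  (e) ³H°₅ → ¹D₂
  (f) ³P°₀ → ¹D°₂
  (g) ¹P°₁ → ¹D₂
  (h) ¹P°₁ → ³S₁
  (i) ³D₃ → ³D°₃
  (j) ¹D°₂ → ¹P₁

5

(a) forbidden (parity, ΔL, ΔJ fail)
(b) allowed
(c) forbidden (ΔL, ΔJ fail)
(d) allowed
(e) forbidden (ΔS, ΔL, ΔJ fail)
(f) forbidden (parity, ΔS, ΔJ fail)
(g) allowed
(h) forbidden (ΔS fails)
(i) allowed
(j) allowed
Total allowed: 5 of 10.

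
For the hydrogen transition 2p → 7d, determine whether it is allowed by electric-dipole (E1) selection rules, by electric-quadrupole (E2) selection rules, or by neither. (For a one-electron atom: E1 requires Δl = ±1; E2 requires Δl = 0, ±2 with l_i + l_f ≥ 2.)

Δl = 2 − 1 = +1; l_i + l_f = 3.
E1 (Δl = ±1): satisfied.
E2 (Δl = 0,±2, l_i+l_f ≥ 2): not satisfied.

E1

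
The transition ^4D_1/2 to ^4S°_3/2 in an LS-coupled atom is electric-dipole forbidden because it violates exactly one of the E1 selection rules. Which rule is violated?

the ΔL = 0, ±1 rule

Parity must change: even → odd — ok.
ΔS = 0: S: 3/2 → 3/2 — ok.
ΔL = 0, ±1 (not L=0↔0): L: 2 → 0, ΔL = -2 — fails.
ΔJ = 0, ±1 (not J=0↔0): J: 1/2 → 3/2, ΔJ = +1 — ok.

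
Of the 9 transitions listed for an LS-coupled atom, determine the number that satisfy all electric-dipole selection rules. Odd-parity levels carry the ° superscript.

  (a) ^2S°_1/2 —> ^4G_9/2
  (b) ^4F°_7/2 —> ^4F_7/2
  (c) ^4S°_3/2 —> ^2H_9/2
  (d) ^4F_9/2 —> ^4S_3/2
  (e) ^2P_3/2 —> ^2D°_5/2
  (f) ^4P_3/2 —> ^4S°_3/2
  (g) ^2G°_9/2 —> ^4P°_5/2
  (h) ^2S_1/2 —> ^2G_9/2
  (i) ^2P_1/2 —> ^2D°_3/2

4

(a) forbidden (ΔS, ΔL, ΔJ fail)
(b) allowed
(c) forbidden (ΔS, ΔL, ΔJ fail)
(d) forbidden (parity, ΔL, ΔJ fail)
(e) allowed
(f) allowed
(g) forbidden (parity, ΔS, ΔL, ΔJ fail)
(h) forbidden (parity, ΔL, ΔJ fail)
(i) allowed
Total allowed: 4 of 9.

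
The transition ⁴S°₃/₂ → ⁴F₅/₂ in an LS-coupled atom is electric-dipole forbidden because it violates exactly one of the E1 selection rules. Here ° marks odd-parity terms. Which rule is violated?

Parity must change: odd → even — ok.
ΔS = 0: S: 3/2 → 3/2 — ok.
ΔL = 0, ±1 (not L=0↔0): L: 0 → 3, ΔL = +3 — fails.
ΔJ = 0, ±1 (not J=0↔0): J: 3/2 → 5/2, ΔJ = +1 — ok.

the ΔL = 0, ±1 rule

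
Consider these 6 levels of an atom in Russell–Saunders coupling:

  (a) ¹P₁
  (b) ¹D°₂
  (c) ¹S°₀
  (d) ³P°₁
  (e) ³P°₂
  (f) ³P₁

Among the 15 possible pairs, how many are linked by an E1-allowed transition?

(a)–(b): allowed.
(a)–(c): allowed.
(a)–(d): forbidden (ΔS).
(a)–(e): forbidden (ΔS).
(a)–(f): forbidden (parity, ΔS).
(b)–(c): forbidden (parity, ΔL, ΔJ).
(b)–(d): forbidden (parity, ΔS).
(b)–(e): forbidden (parity, ΔS).
(b)–(f): forbidden (ΔS).
(c)–(d): forbidden (parity, ΔS).
(c)–(e): forbidden (parity, ΔS, ΔJ).
(c)–(f): forbidden (ΔS).
(d)–(e): forbidden (parity).
(d)–(f): allowed.
(e)–(f): allowed.
Allowed pairs: 4 of 15.

4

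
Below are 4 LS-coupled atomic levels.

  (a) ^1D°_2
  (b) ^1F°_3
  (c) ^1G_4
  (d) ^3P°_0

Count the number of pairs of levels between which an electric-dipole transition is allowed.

(a)–(b): forbidden (parity).
(a)–(c): forbidden (ΔL, ΔJ).
(a)–(d): forbidden (parity, ΔS, ΔJ).
(b)–(c): allowed.
(b)–(d): forbidden (parity, ΔS, ΔL, ΔJ).
(c)–(d): forbidden (ΔS, ΔL, ΔJ).
Allowed pairs: 1 of 6.

1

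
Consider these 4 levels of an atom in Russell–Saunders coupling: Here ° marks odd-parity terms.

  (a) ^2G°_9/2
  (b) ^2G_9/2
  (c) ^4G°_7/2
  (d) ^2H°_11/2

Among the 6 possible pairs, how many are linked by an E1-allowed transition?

(a)–(b): allowed.
(a)–(c): forbidden (parity, ΔS).
(a)–(d): forbidden (parity).
(b)–(c): forbidden (ΔS).
(b)–(d): allowed.
(c)–(d): forbidden (parity, ΔS, ΔJ).
Allowed pairs: 2 of 6.

2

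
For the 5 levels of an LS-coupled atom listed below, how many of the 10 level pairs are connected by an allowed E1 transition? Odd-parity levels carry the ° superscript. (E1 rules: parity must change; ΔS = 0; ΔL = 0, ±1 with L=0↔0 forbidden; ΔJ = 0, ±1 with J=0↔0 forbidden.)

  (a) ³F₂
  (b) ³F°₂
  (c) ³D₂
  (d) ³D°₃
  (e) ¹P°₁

(a)–(b): allowed.
(a)–(c): forbidden (parity).
(a)–(d): allowed.
(a)–(e): forbidden (ΔS, ΔL).
(b)–(c): allowed.
(b)–(d): forbidden (parity).
(b)–(e): forbidden (parity, ΔS, ΔL).
(c)–(d): allowed.
(c)–(e): forbidden (ΔS).
(d)–(e): forbidden (parity, ΔS, ΔJ).
Allowed pairs: 4 of 10.

4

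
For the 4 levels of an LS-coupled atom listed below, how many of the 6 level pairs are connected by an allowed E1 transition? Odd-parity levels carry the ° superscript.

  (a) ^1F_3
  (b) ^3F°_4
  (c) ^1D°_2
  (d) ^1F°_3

2

(a)–(b): forbidden (ΔS).
(a)–(c): allowed.
(a)–(d): allowed.
(b)–(c): forbidden (parity, ΔS, ΔJ).
(b)–(d): forbidden (parity, ΔS).
(c)–(d): forbidden (parity).
Allowed pairs: 2 of 6.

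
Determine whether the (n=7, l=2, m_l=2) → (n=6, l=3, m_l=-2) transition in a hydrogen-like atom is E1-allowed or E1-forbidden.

forbidden

Initial l = 2, final l = 3, so Δl = +1. E1 requires Δl = ±1: passes.
Δm_l = -2 − (2) = -4. E1 requires Δm_l = 0, ±1: fails.
The transition is electric-dipole forbidden.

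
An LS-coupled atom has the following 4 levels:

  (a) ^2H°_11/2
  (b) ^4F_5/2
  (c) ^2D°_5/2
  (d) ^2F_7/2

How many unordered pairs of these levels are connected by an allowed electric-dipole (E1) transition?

1

(a)–(b): forbidden (ΔS, ΔL, ΔJ).
(a)–(c): forbidden (parity, ΔL, ΔJ).
(a)–(d): forbidden (ΔL, ΔJ).
(b)–(c): forbidden (ΔS).
(b)–(d): forbidden (parity, ΔS).
(c)–(d): allowed.
Allowed pairs: 1 of 6.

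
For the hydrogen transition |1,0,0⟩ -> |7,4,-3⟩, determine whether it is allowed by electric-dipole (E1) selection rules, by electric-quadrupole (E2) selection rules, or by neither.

Δl = 4 − 0 = +4; l_i + l_f = 4.
Δm_l = -3.
E1 (Δl = ±1, |Δm_l| ≤ 1): not satisfied.
E2 (Δl = 0,±2, l_i+l_f ≥ 2, |Δm_l| ≤ 2): not satisfied.

neither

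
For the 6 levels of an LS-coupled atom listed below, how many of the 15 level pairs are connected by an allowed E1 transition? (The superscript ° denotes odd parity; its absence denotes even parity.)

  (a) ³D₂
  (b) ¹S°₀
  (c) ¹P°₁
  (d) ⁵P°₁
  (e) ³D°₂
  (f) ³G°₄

1

(a)–(b): forbidden (ΔS, ΔL, ΔJ).
(a)–(c): forbidden (ΔS).
(a)–(d): forbidden (ΔS).
(a)–(e): allowed.
(a)–(f): forbidden (ΔL, ΔJ).
(b)–(c): forbidden (parity).
(b)–(d): forbidden (parity, ΔS).
(b)–(e): forbidden (parity, ΔS, ΔL, ΔJ).
(b)–(f): forbidden (parity, ΔS, ΔL, ΔJ).
(c)–(d): forbidden (parity, ΔS).
(c)–(e): forbidden (parity, ΔS).
(c)–(f): forbidden (parity, ΔS, ΔL, ΔJ).
(d)–(e): forbidden (parity, ΔS).
(d)–(f): forbidden (parity, ΔS, ΔL, ΔJ).
(e)–(f): forbidden (parity, ΔL, ΔJ).
Allowed pairs: 1 of 15.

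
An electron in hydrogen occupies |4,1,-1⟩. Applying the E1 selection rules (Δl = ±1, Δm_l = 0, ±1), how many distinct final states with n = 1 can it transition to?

1

E1 requires Δl = ±1, so l_f ∈ {0, 2}; with 0 ≤ l_f ≤ n_f−1 = 0, the allowed l_f values are {0}.
For l_f = 0: m_f ∈ {m_i−1, m_i, m_i+1} ∩ [−0, 0] = {0} → 1 state.
Total: 1.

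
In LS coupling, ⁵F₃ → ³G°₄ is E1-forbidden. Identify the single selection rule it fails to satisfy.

the ΔS = 0 rule

Parity must change: even → odd — satisfied.
ΔS = 0: S: 2 → 1 — violated.
ΔL = 0, ±1 (not L=0↔0): L: 3 → 4, ΔL = +1 — satisfied.
ΔJ = 0, ±1 (not J=0↔0): J: 3 → 4, ΔJ = +1 — satisfied.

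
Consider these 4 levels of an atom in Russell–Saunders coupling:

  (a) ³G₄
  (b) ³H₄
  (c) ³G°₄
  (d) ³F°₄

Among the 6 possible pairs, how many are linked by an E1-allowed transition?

3

(a)–(b): forbidden (parity).
(a)–(c): allowed.
(a)–(d): allowed.
(b)–(c): allowed.
(b)–(d): forbidden (ΔL).
(c)–(d): forbidden (parity).
Allowed pairs: 3 of 6.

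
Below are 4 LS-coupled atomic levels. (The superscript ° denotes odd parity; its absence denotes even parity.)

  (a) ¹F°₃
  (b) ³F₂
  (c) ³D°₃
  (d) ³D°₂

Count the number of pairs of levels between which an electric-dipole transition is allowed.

2

(a)–(b): forbidden (ΔS).
(a)–(c): forbidden (parity, ΔS).
(a)–(d): forbidden (parity, ΔS).
(b)–(c): allowed.
(b)–(d): allowed.
(c)–(d): forbidden (parity).
Allowed pairs: 2 of 6.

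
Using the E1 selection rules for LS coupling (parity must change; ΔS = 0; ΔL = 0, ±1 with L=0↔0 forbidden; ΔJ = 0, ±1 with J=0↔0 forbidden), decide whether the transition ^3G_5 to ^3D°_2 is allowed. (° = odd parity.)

forbidden

Reading off the term symbols: S 1→1, L 4→2, J 5→2, parity even→odd.
Parity must change: even → odd — ✓.
ΔS = 0: S: 1 → 1 — ✓.
ΔL = 0, ±1 (not L=0↔0): L: 4 → 2, ΔL = -2 — ✗.
ΔJ = 0, ±1 (not J=0↔0): J: 5 → 2, ΔJ = -3 — ✗.
Rule(s) violated: ΔL, ΔJ.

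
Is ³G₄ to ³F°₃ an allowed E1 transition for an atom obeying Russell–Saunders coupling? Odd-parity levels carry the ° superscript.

Reading off the term symbols: S 1→1, L 4→3, J 4→3, parity even→odd.
Parity must change: even → odd — ok.
ΔS = 0: S: 1 → 1 — ok.
ΔL = 0, ±1 (not L=0↔0): L: 4 → 3, ΔL = -1 — ok.
ΔJ = 0, ±1 (not J=0↔0): J: 4 → 3, ΔJ = -1 — ok.
All four E1 rules are satisfied.

allowed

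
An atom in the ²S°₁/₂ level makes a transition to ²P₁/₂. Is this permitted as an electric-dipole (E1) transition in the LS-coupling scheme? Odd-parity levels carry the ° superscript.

allowed

Parity must change: odd → even — ✓.
ΔS = 0: S: 1/2 → 1/2 — ✓.
ΔL = 0, ±1 (not L=0↔0): L: 0 → 1, ΔL = +1 — ✓.
ΔJ = 0, ±1 (not J=0↔0): J: 1/2 → 1/2, ΔJ = +0 — ✓.
All four E1 rules are satisfied.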